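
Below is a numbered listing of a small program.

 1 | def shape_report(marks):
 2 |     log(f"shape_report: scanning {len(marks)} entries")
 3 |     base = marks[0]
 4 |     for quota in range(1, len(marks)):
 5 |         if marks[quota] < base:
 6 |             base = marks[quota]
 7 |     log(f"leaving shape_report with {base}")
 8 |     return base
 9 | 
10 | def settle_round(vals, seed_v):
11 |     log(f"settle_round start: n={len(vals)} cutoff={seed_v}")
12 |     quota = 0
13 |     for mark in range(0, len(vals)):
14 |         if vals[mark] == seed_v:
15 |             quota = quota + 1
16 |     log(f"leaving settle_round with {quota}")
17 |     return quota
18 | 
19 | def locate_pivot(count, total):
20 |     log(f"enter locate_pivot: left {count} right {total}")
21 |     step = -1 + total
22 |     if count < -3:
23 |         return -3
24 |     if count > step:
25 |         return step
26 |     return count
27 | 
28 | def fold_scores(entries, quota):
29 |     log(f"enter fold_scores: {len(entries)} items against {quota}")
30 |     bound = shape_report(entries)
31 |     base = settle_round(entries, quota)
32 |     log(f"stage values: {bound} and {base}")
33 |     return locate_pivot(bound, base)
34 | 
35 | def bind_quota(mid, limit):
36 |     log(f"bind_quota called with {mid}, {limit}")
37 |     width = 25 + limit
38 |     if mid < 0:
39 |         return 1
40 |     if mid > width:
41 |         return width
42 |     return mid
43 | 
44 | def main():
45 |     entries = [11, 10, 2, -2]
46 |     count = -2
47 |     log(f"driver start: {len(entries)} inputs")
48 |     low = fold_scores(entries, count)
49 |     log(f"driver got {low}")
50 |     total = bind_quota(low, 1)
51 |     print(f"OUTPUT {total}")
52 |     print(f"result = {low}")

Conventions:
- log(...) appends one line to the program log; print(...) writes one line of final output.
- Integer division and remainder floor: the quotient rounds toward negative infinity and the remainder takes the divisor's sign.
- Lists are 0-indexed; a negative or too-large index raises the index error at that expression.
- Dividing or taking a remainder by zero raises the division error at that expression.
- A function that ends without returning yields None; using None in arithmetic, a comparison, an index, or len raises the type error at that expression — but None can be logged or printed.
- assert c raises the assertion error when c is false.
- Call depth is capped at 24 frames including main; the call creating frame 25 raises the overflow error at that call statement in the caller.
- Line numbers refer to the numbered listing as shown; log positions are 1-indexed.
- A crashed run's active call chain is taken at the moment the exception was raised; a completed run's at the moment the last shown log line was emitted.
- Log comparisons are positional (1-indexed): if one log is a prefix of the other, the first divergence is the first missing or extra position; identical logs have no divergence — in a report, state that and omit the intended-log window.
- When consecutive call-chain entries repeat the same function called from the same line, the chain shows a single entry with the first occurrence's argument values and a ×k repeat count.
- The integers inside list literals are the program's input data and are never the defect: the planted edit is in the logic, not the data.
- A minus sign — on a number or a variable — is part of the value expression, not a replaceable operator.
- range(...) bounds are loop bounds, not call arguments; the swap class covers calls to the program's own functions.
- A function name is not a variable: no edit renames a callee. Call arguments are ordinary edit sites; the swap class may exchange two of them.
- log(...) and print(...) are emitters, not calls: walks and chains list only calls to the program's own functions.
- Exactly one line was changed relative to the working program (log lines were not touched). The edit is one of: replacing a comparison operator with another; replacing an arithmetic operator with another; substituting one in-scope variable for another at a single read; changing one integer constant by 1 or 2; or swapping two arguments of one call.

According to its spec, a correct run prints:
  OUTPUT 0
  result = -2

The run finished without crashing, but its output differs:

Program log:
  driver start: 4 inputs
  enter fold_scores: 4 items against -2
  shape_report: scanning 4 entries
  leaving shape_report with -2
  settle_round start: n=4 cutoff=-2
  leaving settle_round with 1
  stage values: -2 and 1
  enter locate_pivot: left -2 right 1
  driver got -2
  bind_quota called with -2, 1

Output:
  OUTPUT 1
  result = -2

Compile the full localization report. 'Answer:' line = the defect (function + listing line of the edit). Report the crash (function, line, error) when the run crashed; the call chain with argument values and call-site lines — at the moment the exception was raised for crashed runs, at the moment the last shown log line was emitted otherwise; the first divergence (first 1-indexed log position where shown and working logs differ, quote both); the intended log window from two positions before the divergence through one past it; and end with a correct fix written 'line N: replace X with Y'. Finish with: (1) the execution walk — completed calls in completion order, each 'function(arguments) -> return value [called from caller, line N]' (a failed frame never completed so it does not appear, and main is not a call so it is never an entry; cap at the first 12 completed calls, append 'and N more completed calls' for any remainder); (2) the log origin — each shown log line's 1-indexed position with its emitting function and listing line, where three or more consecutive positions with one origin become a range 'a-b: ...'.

Answer: the defect is in bind_quota at line 39.
Key fact: No log line changed; the fault shows up purely in the output.
Call chain: main -> bind_quota(-2, 1) (called at line 50).
First divergence: none; the two logs match at every position.
Execution walk:
  shape_report([11, 10, 2, -2]) -> -2  [called from fold_scores, line 30]
  settle_round([11, 10, 2, -2], -2) -> 1  [called from fold_scores, line 31]
  locate_pivot(-2, 1) -> -2  [called from fold_scores, line 33]
  fold_scores([11, 10, 2, -2], -2) -> -2  [called from main, line 48]
  bind_quota(-2, 1) -> 1  [called from main, line 50]
Log origin:
  1: from main, line 47
  2: from fold_scores, line 29
  3: from shape_report, line 2
  4: from shape_report, line 7
  5: from settle_round, line 11
  6: from settle_round, line 16
  7: from fold_scores, line 32
  8: from locate_pivot, line 20
  9: from main, line 49
  10: from bind_quota, line 36
A correct fix: line 39: replace `1` with `0`.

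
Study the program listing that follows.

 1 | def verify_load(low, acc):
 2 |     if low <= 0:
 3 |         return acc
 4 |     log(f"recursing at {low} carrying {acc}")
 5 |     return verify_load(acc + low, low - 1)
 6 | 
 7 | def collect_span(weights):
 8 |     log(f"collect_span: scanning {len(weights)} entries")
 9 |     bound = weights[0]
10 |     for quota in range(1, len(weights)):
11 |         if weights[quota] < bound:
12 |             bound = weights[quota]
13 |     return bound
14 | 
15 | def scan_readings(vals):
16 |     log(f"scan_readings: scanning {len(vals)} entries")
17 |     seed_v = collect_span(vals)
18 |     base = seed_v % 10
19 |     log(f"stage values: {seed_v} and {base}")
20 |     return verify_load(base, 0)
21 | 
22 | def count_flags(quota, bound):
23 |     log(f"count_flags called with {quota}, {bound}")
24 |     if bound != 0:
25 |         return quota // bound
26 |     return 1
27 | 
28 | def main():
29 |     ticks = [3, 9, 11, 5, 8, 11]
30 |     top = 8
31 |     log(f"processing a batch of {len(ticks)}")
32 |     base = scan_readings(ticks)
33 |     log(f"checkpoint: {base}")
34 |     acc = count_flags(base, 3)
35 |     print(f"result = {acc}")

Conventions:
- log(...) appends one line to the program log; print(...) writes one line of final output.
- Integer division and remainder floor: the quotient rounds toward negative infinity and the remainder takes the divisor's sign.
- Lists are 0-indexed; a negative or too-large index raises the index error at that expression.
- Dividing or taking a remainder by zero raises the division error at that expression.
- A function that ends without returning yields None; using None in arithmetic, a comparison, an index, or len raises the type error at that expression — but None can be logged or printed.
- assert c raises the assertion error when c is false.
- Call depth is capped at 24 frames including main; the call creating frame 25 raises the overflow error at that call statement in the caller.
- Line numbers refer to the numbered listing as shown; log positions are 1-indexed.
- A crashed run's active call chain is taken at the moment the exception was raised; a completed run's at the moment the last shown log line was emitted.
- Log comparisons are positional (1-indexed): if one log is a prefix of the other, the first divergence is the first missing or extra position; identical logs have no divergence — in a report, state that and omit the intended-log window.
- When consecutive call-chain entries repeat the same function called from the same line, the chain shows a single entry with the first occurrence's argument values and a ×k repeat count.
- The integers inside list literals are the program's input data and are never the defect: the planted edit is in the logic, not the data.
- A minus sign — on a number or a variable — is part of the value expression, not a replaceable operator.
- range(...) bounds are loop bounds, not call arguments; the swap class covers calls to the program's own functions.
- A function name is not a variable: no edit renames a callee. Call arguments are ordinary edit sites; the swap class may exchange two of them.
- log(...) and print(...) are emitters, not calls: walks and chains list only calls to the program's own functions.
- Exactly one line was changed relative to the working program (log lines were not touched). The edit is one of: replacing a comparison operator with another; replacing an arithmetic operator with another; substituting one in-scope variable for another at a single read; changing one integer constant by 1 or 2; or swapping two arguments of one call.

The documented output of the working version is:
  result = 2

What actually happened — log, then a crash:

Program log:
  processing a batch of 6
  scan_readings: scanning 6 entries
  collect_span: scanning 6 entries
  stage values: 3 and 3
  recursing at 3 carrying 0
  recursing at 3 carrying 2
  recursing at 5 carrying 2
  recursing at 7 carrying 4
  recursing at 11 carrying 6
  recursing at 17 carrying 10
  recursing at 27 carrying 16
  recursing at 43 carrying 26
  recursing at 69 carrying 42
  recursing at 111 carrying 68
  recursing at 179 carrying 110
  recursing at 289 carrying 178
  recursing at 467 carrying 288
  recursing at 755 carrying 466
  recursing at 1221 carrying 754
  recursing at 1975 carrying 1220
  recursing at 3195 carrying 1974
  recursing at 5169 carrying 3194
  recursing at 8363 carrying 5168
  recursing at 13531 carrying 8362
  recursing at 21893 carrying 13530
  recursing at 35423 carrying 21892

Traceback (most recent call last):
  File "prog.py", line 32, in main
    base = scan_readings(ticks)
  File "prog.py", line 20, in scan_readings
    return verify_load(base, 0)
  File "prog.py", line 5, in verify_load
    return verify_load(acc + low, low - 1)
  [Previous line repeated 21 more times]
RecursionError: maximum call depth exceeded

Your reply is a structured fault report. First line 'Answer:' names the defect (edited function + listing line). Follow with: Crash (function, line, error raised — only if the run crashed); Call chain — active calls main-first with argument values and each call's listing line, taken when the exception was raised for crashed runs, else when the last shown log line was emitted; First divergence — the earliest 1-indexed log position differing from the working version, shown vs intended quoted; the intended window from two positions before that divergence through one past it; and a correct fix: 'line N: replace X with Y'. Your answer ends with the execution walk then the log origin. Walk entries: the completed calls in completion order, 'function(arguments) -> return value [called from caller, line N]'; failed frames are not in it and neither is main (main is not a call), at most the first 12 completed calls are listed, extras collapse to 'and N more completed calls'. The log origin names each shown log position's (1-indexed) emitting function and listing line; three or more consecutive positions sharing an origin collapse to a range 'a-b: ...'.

Answer: the defect is in verify_load at line 5.
Key fact: Log line 6 is where behavior first shows: 'recursing at 3 carrying 2' appears instead of 'recursing at 2 carrying 3'.
Crash: verify_load, line 5, RecursionError.
Call chain: main -> scan_readings([3, 9, 11, 5, 8, 11]) (called at line 32) -> verify_load(3, 0) (called at line 20) -> verify_load(3, 2) (called at line 5) ×21.
First divergence: position 6; shown 'recursing at 3 carrying 2' vs intended 'recursing at 2 carrying 3'.
Intended log window:
  4: stage values: 3 and 3
  5: recursing at 3 carrying 0
  6: recursing at 2 carrying 3
  7: recursing at 1 carrying 5
Execution walk:
  collect_span([3, 9, 11, 5, 8, 11]) -> 3  [called from scan_readings, line 17]
Log origins:
  1: from main, line 31
  2: from scan_readings, line 16
  3: from collect_span, line 8
  4: from scan_readings, line 19
  5-26: from verify_load, line 4
A correct fix: line 5: replace `verify_load(acc + low, low - 1)` with `verify_load(low - 1, acc + low)`.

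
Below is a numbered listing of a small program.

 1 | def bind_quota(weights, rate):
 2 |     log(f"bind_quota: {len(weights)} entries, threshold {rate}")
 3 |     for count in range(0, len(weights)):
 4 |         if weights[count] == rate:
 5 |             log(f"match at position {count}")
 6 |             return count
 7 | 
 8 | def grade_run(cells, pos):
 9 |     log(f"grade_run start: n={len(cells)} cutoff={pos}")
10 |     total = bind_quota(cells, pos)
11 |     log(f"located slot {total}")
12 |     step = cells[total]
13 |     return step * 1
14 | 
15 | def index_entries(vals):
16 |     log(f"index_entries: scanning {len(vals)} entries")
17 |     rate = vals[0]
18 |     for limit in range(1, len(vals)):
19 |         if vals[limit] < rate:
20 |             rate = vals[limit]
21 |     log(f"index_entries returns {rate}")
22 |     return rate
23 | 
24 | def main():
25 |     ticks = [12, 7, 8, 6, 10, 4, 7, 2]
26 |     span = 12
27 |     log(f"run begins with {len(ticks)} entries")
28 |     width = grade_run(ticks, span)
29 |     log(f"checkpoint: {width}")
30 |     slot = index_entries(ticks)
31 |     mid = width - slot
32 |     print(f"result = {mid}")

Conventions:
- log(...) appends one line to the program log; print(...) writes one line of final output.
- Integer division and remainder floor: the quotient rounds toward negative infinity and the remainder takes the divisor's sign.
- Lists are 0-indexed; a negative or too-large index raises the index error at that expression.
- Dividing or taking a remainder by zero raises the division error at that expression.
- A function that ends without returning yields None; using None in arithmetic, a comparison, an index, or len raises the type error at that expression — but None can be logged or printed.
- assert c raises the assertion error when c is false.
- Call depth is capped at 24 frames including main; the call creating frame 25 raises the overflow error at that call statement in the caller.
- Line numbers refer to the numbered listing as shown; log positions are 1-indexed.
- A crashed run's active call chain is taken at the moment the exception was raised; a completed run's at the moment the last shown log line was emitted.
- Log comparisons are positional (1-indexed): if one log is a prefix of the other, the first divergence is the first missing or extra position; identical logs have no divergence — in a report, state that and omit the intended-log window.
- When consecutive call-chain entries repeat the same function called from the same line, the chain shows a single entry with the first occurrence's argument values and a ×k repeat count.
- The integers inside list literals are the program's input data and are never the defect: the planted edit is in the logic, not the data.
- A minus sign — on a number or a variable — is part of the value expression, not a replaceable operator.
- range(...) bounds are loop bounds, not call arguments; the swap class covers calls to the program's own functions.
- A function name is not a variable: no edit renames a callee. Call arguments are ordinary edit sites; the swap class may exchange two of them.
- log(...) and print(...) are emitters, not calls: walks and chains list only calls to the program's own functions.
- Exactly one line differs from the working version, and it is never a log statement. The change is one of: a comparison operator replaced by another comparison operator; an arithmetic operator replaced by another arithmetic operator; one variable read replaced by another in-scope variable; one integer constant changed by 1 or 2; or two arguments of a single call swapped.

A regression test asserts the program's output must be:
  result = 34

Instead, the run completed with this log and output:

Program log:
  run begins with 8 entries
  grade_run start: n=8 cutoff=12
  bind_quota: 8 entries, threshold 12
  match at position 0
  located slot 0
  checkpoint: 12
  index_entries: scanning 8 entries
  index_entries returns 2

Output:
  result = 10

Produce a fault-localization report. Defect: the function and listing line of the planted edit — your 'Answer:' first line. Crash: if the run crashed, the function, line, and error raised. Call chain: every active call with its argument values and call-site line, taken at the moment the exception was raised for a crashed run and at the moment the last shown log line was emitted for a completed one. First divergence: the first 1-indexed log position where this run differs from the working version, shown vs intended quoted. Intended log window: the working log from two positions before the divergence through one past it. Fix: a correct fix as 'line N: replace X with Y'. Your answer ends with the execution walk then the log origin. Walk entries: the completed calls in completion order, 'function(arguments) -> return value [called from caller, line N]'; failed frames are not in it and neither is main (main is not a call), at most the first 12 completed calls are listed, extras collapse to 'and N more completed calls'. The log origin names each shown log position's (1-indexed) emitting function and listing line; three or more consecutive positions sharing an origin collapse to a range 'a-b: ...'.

Answer: the defect is in grade_run at line 13.
Core observation: The log first diverges at position 6: the faulty run prints 'checkpoint: 12' where the working version prints 'checkpoint: 36'.
Call chain: main -> index_entries([12, 7, 8, 6, 10, 4, 7, 2]) (called at line 30).
First divergence: position 6 — the shown line 'checkpoint: 12' should read 'checkpoint: 36'.
Intended log window:
  4: match at position 0
  5: located slot 0
  6: checkpoint: 36
  7: index_entries: scanning 8 entries
Execution walk:
  bind_quota([12, 7, 8, 6, 10, 4, 7, 2], 12) -> 0  [called from grade_run, line 10]
  grade_run([12, 7, 8, 6, 10, 4, 7, 2], 12) -> 12  [called from main, line 28]
  index_entries([12, 7, 8, 6, 10, 4, 7, 2]) -> 2  [called from main, line 30]
Log line origins:
  1: from main, line 27
  2: from grade_run, line 9
  3: from bind_quota, line 2
  4: from bind_quota, line 5
  5: from grade_run, line 11
  6: from main, line 29
  7: from index_entries, line 16
  8: from index_entries, line 21
A correct fix: line 13: replace `1` with `3`.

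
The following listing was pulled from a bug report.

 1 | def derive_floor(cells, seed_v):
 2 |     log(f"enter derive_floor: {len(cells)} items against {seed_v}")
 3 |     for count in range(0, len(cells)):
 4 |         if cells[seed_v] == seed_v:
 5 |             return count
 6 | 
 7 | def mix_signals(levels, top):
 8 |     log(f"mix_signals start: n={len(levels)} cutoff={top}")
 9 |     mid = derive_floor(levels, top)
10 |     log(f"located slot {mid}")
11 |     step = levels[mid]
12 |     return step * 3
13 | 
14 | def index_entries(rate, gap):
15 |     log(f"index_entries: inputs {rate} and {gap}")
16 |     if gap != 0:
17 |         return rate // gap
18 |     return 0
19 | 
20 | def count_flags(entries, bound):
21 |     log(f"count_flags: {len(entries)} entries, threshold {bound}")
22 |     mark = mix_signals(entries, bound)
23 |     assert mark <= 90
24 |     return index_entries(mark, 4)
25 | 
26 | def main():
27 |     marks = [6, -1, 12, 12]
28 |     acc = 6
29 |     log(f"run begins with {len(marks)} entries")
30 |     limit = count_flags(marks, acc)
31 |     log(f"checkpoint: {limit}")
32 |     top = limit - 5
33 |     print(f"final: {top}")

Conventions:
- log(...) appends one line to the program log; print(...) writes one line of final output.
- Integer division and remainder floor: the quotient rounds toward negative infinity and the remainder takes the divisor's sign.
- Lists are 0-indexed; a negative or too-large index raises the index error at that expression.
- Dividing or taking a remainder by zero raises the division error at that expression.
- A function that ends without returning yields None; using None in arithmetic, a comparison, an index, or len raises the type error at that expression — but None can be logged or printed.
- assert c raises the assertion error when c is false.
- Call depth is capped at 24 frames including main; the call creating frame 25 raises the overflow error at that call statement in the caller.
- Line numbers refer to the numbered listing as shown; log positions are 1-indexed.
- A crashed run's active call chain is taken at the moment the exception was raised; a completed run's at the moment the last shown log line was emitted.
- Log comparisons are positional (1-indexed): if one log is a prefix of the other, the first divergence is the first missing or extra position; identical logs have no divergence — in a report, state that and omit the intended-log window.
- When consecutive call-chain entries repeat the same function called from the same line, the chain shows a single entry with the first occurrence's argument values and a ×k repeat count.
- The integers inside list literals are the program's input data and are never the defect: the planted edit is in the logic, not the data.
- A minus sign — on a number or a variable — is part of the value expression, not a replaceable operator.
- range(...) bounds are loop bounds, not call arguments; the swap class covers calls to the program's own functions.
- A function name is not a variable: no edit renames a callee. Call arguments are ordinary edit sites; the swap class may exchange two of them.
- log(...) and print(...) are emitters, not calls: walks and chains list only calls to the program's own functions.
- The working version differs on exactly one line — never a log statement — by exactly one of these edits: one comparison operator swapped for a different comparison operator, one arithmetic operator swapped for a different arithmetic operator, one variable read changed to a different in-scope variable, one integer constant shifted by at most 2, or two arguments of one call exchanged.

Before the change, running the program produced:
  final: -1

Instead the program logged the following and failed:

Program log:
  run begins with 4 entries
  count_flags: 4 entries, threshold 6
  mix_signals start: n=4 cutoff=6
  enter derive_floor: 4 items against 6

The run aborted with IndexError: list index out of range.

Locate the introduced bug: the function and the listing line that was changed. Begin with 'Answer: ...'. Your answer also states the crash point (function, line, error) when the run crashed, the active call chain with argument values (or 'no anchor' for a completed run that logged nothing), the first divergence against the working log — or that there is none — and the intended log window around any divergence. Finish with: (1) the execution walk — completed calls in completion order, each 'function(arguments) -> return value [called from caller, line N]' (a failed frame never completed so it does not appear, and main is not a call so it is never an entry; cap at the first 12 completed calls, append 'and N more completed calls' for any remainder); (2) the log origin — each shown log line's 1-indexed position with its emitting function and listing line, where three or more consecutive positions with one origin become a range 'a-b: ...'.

Answer: the defect is in derive_floor at line 4.
Key fact: After 4 matching log lines the faulty run goes silent, while the working version continues with 'located slot 0'.
Crash: derive_floor, line 4, IndexError.
Call chain: main -> count_flags([6, -1, 12, 12], 6) (called at line 30) -> mix_signals([6, -1, 12, 12], 6) (called at line 22) -> derive_floor([6, -1, 12, 12], 6) (called at line 9).
First divergence: position 5 — the faulty run's log ends after 4 lines; the working version continues with 'located slot 0'.
Intended log window:
  3: mix_signals start: n=4 cutoff=6
  4: enter derive_floor: 4 items against 6
  5: located slot 0
  6: index_entries: inputs 18 and 4
Execution walk:
  (no call completed)
Log origins:
  1: logged in main at line 29
  2: logged in count_flags at line 21
  3: logged in mix_signals at line 8
  4: logged in derive_floor at line 2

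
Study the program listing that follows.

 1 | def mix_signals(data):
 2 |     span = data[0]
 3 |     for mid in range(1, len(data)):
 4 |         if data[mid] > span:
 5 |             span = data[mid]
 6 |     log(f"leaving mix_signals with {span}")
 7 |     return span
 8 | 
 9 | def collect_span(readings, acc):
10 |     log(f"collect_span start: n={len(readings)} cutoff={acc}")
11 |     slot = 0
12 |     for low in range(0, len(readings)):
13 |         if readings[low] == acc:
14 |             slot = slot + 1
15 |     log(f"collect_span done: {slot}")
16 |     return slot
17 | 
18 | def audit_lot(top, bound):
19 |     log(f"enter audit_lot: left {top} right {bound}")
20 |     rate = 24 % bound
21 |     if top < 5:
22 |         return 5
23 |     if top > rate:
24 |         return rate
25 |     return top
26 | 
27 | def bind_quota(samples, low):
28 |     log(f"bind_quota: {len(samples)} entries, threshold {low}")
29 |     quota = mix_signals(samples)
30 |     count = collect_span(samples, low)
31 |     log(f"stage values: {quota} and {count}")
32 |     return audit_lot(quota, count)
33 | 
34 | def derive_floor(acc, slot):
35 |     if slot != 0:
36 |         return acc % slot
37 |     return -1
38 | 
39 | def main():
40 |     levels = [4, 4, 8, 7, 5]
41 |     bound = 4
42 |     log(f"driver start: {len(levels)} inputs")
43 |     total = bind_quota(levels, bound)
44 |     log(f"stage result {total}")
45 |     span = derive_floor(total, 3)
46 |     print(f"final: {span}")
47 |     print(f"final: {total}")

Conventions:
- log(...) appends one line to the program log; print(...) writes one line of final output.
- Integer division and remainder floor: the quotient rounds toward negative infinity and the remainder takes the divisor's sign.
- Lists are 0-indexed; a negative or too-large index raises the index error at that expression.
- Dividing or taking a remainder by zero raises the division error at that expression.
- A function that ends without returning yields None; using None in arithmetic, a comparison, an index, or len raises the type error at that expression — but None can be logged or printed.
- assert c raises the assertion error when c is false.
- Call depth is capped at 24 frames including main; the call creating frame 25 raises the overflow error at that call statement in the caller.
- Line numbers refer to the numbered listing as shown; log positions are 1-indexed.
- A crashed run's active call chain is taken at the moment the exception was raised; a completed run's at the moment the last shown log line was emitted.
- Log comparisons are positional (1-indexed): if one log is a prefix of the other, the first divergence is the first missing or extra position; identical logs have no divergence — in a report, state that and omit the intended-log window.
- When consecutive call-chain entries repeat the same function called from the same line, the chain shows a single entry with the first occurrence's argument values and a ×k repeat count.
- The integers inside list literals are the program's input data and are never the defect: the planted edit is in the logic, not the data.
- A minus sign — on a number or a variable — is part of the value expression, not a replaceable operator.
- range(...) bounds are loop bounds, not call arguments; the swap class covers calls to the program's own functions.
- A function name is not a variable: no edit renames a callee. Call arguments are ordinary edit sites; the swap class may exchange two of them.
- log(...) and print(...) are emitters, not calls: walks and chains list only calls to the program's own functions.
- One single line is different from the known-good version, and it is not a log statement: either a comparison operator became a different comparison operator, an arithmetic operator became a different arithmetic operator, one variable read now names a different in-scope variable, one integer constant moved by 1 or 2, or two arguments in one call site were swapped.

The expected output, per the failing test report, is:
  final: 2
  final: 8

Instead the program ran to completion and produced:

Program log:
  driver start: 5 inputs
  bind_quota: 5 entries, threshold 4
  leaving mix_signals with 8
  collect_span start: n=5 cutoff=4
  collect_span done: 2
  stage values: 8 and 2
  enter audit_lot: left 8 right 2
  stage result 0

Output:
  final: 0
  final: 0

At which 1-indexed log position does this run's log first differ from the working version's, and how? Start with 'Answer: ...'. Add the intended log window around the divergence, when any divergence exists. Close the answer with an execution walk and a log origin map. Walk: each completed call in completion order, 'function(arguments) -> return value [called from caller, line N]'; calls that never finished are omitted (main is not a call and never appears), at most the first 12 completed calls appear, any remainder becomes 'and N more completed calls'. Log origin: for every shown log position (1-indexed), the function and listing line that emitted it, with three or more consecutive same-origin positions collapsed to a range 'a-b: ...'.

Answer: at position 8 the run shows 'stage result 0' where the working version logs 'stage result 8'.
Intended log window:
  6: stage values: 8 and 2
  7: enter audit_lot: left 8 right 2
  8: stage result 8
Execution walk:
  mix_signals([4, 4, 8, 7, 5]) -> 8  [called from bind_quota, line 29]
  collect_span([4, 4, 8, 7, 5], 4) -> 2  [called from bind_quota, line 30]
  audit_lot(8, 2) -> 0  [called from bind_quota, line 32]
  bind_quota([4, 4, 8, 7, 5], 4) -> 0  [called from main, line 43]
  derive_floor(0, 3) -> 0  [called from main, line 45]
Log line origins:
  1: from main, line 42
  2: from bind_quota, line 28
  3: from mix_signals, line 6
  4: from collect_span, line 10
  5: from collect_span, line 15
  6: from bind_quota, line 31
  7: from audit_lot, line 19
  8: from main, line 44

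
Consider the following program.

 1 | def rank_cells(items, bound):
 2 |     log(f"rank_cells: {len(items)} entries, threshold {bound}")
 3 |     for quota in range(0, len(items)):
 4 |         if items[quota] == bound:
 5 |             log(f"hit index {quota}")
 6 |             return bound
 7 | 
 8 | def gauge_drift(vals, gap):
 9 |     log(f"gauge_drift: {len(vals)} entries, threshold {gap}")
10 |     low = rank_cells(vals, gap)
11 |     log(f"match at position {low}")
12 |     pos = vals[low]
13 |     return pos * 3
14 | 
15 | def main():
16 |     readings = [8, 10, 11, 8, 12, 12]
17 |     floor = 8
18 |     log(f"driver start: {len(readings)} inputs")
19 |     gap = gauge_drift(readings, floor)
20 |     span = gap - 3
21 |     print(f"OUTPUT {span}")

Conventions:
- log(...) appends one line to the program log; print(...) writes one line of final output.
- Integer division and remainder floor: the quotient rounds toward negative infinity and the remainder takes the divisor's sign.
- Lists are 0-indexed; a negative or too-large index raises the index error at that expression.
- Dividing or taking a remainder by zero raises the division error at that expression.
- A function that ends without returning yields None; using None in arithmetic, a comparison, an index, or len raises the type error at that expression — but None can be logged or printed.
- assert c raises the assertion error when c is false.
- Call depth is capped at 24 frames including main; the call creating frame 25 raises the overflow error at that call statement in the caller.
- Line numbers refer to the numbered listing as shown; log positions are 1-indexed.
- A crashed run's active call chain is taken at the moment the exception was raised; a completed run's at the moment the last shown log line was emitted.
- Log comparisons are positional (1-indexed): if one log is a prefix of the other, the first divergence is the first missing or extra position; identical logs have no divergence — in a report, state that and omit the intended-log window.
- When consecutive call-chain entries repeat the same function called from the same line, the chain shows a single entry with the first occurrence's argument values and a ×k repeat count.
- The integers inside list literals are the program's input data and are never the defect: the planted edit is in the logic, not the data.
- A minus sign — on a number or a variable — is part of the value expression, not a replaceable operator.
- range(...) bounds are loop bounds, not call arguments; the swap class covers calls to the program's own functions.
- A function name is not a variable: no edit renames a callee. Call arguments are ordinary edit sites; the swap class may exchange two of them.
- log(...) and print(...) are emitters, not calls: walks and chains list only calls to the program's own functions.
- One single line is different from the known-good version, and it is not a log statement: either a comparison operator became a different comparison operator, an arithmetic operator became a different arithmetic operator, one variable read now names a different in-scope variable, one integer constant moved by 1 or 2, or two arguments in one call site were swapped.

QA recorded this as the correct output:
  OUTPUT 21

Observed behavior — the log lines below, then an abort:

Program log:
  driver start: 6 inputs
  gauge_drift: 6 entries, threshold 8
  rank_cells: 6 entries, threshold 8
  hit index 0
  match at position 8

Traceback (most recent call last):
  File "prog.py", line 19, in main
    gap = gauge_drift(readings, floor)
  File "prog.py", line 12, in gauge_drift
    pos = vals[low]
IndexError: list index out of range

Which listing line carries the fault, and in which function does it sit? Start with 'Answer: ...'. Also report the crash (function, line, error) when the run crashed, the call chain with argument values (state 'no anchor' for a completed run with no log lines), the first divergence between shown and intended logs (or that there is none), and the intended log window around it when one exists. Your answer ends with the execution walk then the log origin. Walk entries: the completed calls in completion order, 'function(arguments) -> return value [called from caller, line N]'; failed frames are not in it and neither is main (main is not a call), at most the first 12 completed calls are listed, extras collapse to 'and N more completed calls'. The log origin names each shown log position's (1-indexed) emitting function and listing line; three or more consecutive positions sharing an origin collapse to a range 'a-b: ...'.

Answer: the defect is in rank_cells at line 6.
Key fact: The log first diverges at position 5: the faulty run prints 'match at position 8' where the working version prints 'match at position 0'.
Crash: gauge_drift, line 12, IndexError.
Call chain: main -> gauge_drift([8, 10, 11, 8, 12, 12], 8) (called at line 19).
First divergence: at position 5 the run shows 'match at position 8' where the working version logs 'match at position 0'.
Intended log window:
  3: rank_cells: 6 entries, threshold 8
  4: hit index 0
  5: match at position 0
Execution walk:
  rank_cells([8, 10, 11, 8, 12, 12], 8) -> 8  [called from gauge_drift, line 10]
Log origin:
  1 — main, line 18
  2 — gauge_drift, line 9
  3 — rank_cells, line 2
  4 — rank_cells, line 5
  5 — gauge_drift, line 11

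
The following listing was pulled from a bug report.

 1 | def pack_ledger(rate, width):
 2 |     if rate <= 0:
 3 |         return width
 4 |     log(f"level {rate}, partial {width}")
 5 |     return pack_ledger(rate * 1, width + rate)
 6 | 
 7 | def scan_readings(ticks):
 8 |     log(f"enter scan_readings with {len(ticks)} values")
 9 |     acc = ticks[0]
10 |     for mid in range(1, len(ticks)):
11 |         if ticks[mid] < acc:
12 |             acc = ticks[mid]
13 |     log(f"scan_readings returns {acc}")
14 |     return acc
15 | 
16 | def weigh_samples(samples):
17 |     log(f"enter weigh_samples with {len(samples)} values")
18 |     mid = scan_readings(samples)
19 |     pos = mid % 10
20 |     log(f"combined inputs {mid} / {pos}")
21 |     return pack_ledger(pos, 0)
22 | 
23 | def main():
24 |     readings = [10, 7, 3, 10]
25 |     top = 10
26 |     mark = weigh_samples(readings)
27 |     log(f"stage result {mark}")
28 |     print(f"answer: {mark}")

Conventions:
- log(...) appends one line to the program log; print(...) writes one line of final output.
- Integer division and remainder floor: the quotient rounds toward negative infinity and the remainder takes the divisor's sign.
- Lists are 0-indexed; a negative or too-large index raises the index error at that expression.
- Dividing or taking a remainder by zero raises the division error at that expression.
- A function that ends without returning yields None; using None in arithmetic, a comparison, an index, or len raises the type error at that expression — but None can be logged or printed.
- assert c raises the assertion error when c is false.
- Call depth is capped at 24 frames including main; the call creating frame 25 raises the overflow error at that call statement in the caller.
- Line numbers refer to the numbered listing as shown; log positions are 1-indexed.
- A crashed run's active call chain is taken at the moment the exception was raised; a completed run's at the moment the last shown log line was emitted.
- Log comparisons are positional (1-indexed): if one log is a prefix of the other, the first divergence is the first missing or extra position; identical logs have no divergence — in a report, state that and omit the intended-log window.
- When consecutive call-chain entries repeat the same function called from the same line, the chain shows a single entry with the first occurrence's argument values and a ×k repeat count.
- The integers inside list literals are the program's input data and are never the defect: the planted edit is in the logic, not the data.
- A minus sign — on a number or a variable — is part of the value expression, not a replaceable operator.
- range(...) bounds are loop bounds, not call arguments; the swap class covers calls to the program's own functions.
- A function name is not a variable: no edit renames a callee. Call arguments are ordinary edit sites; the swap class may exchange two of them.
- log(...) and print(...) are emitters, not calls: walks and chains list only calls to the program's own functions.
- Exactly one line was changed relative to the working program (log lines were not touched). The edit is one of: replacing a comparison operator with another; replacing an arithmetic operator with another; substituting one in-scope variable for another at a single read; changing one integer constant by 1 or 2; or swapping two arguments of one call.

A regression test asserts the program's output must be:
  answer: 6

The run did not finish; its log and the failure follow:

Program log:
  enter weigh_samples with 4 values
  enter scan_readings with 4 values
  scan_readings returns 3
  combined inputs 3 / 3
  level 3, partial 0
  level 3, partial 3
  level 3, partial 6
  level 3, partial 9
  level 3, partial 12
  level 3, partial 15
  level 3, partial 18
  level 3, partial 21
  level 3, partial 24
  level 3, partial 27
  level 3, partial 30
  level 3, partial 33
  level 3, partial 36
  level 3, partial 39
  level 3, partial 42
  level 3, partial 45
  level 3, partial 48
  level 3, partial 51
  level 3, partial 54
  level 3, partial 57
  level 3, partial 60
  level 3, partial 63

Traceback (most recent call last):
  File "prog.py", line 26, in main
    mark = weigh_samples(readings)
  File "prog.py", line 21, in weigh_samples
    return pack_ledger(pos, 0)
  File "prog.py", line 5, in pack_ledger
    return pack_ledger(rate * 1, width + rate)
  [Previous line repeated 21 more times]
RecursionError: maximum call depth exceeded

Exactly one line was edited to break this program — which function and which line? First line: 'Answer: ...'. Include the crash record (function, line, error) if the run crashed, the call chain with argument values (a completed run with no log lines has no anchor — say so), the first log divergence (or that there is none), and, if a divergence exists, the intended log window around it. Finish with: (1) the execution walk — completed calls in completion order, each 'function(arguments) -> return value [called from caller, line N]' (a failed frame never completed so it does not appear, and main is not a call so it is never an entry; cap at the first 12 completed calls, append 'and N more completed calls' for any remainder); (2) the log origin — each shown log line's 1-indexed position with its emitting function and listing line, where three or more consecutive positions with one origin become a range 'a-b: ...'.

Answer: the defect is in pack_ledger at line 5.
Key observation: Log line 6 is where behavior first shows: 'level 3, partial 3' appears instead of 'level 2, partial 3'.
Crash: pack_ledger, line 5, RecursionError.
Call chain: main -> weigh_samples([10, 7, 3, 10]) (called at line 26) -> pack_ledger(3, 0) (called at line 21) -> pack_ledger(3, 3) (called at line 5) ×21.
First divergence: at position 6 the run shows 'level 3, partial 3' where the working version logs 'level 2, partial 3'.
Intended log window:
  4: combined inputs 3 / 3
  5: level 3, partial 0
  6: level 2, partial 3
  7: level 1, partial 5
Execution walk:
  scan_readings([10, 7, 3, 10]) -> 3  [called from weigh_samples, line 18]
Log line origins:
  1: emitted by weigh_samples (line 17)
  2: emitted by scan_readings (line 8)
  3: emitted by scan_readings (line 13)
  4: emitted by weigh_samples (line 20)
  5-26: emitted by pack_ledger (line 4)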